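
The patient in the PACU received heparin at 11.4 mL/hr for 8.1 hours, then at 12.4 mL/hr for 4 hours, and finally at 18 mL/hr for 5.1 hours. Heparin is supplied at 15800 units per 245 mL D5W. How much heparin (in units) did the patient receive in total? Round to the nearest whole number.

Concentration = 15800 units ÷ 245 mL = 64.4898 units/mL
Stage 1: 11.4 mL/hr × 8.1 hr = 92.34 mL → 92.34 mL × 64.4898 units/mL = 5954.988 units
Stage 2: 12.4 mL/hr × 4 hr = 49.6 mL → 49.6 mL × 64.4898 units/mL = 3198.694 units
Stage 3: 18 mL/hr × 5.1 hr = 91.8 mL → 91.8 mL × 64.4898 units/mL = 5920.163 units
Total = 5954.988 + 3198.694 + 5920.163 = 15073.84 units

15074 units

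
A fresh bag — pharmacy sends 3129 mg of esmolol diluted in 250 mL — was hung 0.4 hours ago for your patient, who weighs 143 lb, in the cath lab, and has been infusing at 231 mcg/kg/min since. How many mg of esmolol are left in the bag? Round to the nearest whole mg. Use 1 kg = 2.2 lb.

Weight = 143 lb ÷ 2.2 lb/kg = 65 kg
Dose = 231 mcg/kg/min × 65 kg = 15015 mcg/min
15015 mcg/min × 60 min/hr = 900900 mcg/hr
Concentration = 3129 mg ÷ 250 mL = 12.516 mg/mL = 12516 mcg/mL
Rate = 900900 mcg/hr ÷ 12516 mcg/mL = 71.97987 mL/hr
Volume infused = 71.97987 mL/hr × 0.4 hr = 28.79195 mL
Volume remaining = 250 − 28.79195 = 221.2081 mL
Drug remaining = 221.2081 mL × 12516 mcg/mL = 2768640 mcg = 2768.64 mg

2769 mg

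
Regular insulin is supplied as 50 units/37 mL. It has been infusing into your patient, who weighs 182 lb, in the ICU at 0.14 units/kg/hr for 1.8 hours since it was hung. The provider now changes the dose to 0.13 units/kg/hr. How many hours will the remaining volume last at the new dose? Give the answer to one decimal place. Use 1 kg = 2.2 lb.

Initial rate:
Weight = 182 lb ÷ 2.2 lb/kg = 82.72727 kg
Dose = 0.14 units/kg/hr × 82.72727 kg = 11.58182 units/hr
Concentration = 50 units ÷ 37 mL = 1.351351 units/mL
Rate = 11.58182 units/hr ÷ 1.351351 units/mL = 8.570545 mL/hr
Volume infused so far = 8.570545 mL/hr × 1.8 hr = 15.42698 mL
Volume remaining = 37 − 15.42698 = 21.57302 mL
New rate:
Dose = 0.13 units/kg/hr × 82.72727 kg = 10.75455 units/hr
Rate = 10.75455 units/hr ÷ 1.351351 units/mL = 7.958364 mL/hr
Time remaining = 21.57302 mL ÷ 7.958364 mL/hr = 2.710735 hr

2.7 hours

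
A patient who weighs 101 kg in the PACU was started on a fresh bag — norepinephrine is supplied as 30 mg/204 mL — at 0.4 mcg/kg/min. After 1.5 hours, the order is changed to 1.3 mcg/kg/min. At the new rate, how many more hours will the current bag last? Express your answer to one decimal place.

3.3 hours

Initial rate:
Dose = 0.4 mcg/kg/min × 101 kg = 40.4 mcg/min
40.4 mcg/min × 60 min/hr = 2424 mcg/hr
Concentration = 30 mg ÷ 204 mL = 0.1470588 mg/mL = 147.0588 mcg/mL
Rate = 2424 mcg/hr ÷ 147.0588 mcg/mL = 16.4832 mL/hr
Volume infused so far = 16.4832 mL/hr × 1.5 hr = 24.7248 mL
Volume remaining = 204 − 24.7248 = 179.2752 mL
New rate:
Dose = 1.3 mcg/kg/min × 101 kg = 131.3 mcg/min
131.3 mcg/min × 60 min/hr = 7878 mcg/hr
Rate = 7878 mcg/hr ÷ 147.0588 mcg/mL = 53.5704 mL/hr
Time remaining = 179.2752 mL ÷ 53.5704 mL/hr = 3.346535 hr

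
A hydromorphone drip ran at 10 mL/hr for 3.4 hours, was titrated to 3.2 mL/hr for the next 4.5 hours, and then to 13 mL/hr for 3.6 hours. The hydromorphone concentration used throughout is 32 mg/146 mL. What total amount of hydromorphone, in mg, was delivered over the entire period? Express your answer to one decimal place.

20.9 mg

Concentration = 32 mg ÷ 146 mL = 0.2191781 mg/mL
Stage 1: 10 mL/hr × 3.4 hr = 34 mL → 34 mL × 0.2191781 mg/mL = 7.452055 mg
Stage 2: 3.2 mL/hr × 4.5 hr = 14.4 mL → 14.4 mL × 0.2191781 mg/mL = 3.156164 mg
Stage 3: 13 mL/hr × 3.6 hr = 46.8 mL → 46.8 mL × 0.2191781 mg/mL = 10.25753 mg
Total = 7.452055 + 3.156164 + 10.25753 = 20.86575 mg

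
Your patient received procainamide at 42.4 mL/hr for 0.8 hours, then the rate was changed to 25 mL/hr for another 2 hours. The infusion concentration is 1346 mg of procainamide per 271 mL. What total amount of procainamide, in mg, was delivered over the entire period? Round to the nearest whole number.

417 mg

Concentration = 1346 mg ÷ 271 mL = 4.96679 mg/mL
Stage 1: 42.4 mL/hr × 0.8 hr = 33.92 mL → 33.92 mL × 4.96679 mg/mL = 168.4735 mg
Stage 2: 25 mL/hr × 2 hr = 50 mL → 50 mL × 4.96679 mg/mL = 248.3395 mg
Total = 168.4735 + 248.3395 = 416.813 mg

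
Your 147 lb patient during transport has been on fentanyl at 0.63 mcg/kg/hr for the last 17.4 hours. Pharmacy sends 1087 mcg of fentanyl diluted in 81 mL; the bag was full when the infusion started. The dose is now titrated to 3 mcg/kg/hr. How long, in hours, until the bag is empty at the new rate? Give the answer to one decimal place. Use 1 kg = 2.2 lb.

Initial rate:
Weight = 147 lb ÷ 2.2 lb/kg = 66.81818 kg
Dose = 0.63 mcg/kg/hr × 66.81818 kg = 42.09545 mcg/hr
Concentration = 1087 mcg ÷ 81 mL = 13.41975 mcg/mL
Rate = 42.09545 mcg/hr ÷ 13.41975 mcg/mL = 3.136828 mL/hr
Volume infused so far = 3.136828 mL/hr × 17.4 hr = 54.5808 mL
Volume remaining = 81 − 54.5808 = 26.4192 mL
New rate:
Dose = 3 mcg/kg/hr × 66.81818 kg = 200.4545 mcg/hr
Rate = 200.4545 mcg/hr ÷ 13.41975 mcg/mL = 14.93728 mL/hr
Time remaining = 26.4192 mL ÷ 14.93728 mL/hr = 1.768676 hr

1.8 hours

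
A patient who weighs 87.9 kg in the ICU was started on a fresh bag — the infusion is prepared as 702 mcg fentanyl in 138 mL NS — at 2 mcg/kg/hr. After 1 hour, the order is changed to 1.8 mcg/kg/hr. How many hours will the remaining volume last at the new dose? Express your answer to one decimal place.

Initial rate:
Dose = 2 mcg/kg/hr × 87.9 kg = 175.8 mcg/hr
Concentration = 702 mcg ÷ 138 mL = 5.086957 mcg/mL
Rate = 175.8 mcg/hr ÷ 5.086957 mcg/mL = 34.55897 mL/hr
Volume infused so far = 34.55897 mL/hr × 1 hr = 34.55897 mL
Volume remaining = 138 − 34.55897 = 103.441 mL
New rate:
Dose = 1.8 mcg/kg/hr × 87.9 kg = 158.22 mcg/hr
Rate = 158.22 mcg/hr ÷ 5.086957 mcg/mL = 31.10308 mL/hr
Time remaining = 103.441 mL ÷ 31.10308 mL/hr = 3.325749 hr

3.3 hours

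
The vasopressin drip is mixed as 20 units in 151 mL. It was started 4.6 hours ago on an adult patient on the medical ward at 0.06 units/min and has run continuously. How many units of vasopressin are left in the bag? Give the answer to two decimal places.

3.44 units

0.06 units/min × 60 min/hr = 3.6 units/hr
Concentration = 20 units ÷ 151 mL = 0.1324503 units/mL
Rate = 3.6 units/hr ÷ 0.1324503 units/mL = 27.18 mL/hr
Volume infused = 27.18 mL/hr × 4.6 hr = 125.028 mL
Volume remaining = 151 − 125.028 = 25.972 mL
Drug remaining = 25.972 mL × 0.1324503 units/mL = 3.44 units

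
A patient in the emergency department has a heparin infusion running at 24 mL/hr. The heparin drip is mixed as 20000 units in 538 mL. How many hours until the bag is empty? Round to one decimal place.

22.4 hours

Duration = 538 mL ÷ 24 mL/hr = 22.41667 hr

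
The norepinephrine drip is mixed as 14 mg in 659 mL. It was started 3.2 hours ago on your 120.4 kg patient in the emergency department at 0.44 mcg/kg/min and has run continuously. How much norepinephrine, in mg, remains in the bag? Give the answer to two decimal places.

Dose = 0.44 mcg/kg/min × 120.4 kg = 52.976 mcg/min
52.976 mcg/min × 60 min/hr = 3178.56 mcg/hr
Concentration = 14 mg ÷ 659 mL = 0.02124431 mg/mL = 21.24431 mcg/mL
Rate = 3178.56 mcg/hr ÷ 21.24431 mcg/mL = 149.6194 mL/hr
Volume infused = 149.6194 mL/hr × 3.2 hr = 478.782 mL
Volume remaining = 659 − 478.782 = 180.218 mL
Drug remaining = 180.218 mL × 21.24431 mcg/mL = 3828.608 mcg = 3.828608 mg

3.83 mg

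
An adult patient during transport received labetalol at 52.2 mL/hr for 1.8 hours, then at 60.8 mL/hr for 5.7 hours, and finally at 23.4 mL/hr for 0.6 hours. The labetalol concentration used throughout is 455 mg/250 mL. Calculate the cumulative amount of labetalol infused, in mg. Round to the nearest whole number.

827 mg

Concentration = 455 mg ÷ 250 mL = 1.82 mg/mL
Stage 1: 52.2 mL/hr × 1.8 hr = 93.96 mL → 93.96 mL × 1.82 mg/mL = 171.0072 mg
Stage 2: 60.8 mL/hr × 5.7 hr = 346.56 mL → 346.56 mL × 1.82 mg/mL = 630.7392 mg
Stage 3: 23.4 mL/hr × 0.6 hr = 14.04 mL → 14.04 mL × 1.82 mg/mL = 25.5528 mg
Total = 171.0072 + 630.7392 + 25.5528 = 827.2992 mg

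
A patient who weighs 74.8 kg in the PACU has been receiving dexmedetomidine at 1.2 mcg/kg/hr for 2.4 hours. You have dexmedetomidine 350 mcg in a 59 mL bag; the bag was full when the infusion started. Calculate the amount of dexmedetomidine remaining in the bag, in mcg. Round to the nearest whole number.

135 mcg

Dose = 1.2 mcg/kg/hr × 74.8 kg = 89.76 mcg/hr
Concentration = 350 mcg ÷ 59 mL = 5.932203 mcg/mL
Rate = 89.76 mcg/hr ÷ 5.932203 mcg/mL = 15.13097 mL/hr
Volume infused = 15.13097 mL/hr × 2.4 hr = 36.31433 mL
Volume remaining = 59 − 36.31433 = 22.68567 mL
Drug remaining = 22.68567 mL × 5.932203 mcg/mL = 134.576 mcg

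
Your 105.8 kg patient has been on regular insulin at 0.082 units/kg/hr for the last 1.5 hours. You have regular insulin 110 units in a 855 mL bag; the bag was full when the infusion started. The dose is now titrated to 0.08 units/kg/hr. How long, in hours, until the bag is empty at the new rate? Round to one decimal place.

Initial rate:
Dose = 0.082 units/kg/hr × 105.8 kg = 8.6756 units/hr
Concentration = 110 units ÷ 855 mL = 0.128655 units/mL
Rate = 8.6756 units/hr ÷ 0.128655 units/mL = 67.43307 mL/hr
Volume infused so far = 67.43307 mL/hr × 1.5 hr = 101.1496 mL
Volume remaining = 855 − 101.1496 = 753.8504 mL
New rate:
Dose = 0.08 units/kg/hr × 105.8 kg = 8.464 units/hr
Rate = 8.464 units/hr ÷ 0.128655 units/mL = 65.78836 mL/hr
Time remaining = 753.8504 mL ÷ 65.78836 mL/hr = 11.45872 hr

11.5 hours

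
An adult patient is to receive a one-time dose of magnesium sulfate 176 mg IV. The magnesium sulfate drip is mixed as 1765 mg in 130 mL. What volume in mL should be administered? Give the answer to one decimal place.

Concentration = 1765 mg ÷ 130 mL = 13.57692 mg/mL
Volume = 176 mg ÷ 13.57692 mg/mL = 12.96317 mL

13.0 mL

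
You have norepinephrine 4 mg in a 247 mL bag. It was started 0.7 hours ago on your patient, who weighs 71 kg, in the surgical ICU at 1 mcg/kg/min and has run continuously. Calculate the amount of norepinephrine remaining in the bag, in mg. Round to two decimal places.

Dose = 1 mcg/kg/min × 71 kg = 71 mcg/min
71 mcg/min × 60 min/hr = 4260 mcg/hr
Concentration = 4 mg ÷ 247 mL = 0.01619433 mg/mL = 16.19433 mcg/mL
Rate = 4260 mcg/hr ÷ 16.19433 mcg/mL = 263.055 mL/hr
Volume infused = 263.055 mL/hr × 0.7 hr = 184.1385 mL
Volume remaining = 247 − 184.1385 = 62.8615 mL
Drug remaining = 62.8615 mL × 16.19433 mcg/mL = 1018 mcg = 1.018 mg

1.02 mg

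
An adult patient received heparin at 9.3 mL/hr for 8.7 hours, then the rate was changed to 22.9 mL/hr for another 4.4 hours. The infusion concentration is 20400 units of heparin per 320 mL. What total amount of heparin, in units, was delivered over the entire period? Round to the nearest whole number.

Concentration = 20400 units ÷ 320 mL = 63.75 units/mL
Stage 1: 9.3 mL/hr × 8.7 hr = 80.91 mL → 80.91 mL × 63.75 units/mL = 5158.012 units
Stage 2: 22.9 mL/hr × 4.4 hr = 100.76 mL → 100.76 mL × 63.75 units/mL = 6423.45 units
Total = 5158.012 + 6423.45 = 11581.46 units

11581 units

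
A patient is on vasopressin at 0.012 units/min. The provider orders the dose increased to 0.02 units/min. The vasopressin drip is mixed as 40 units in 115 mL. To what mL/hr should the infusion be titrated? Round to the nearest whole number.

0.02 units/min × 60 min/hr = 1.2 units/hr
Concentration = 40 units ÷ 115 mL = 0.3478261 units/mL
Rate = 1.2 units/hr ÷ 0.3478261 units/mL = 3.45 mL/hr

3 mL/hr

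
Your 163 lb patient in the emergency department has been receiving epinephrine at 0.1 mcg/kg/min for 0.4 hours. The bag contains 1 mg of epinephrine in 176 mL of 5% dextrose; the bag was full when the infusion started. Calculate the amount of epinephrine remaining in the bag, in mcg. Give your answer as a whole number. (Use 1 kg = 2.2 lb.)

822 mcg

Weight = 163 lb ÷ 2.2 lb/kg = 74.09091 kg
Dose = 0.1 mcg/kg/min × 74.09091 kg = 7.409091 mcg/min
7.409091 mcg/min × 60 min/hr = 444.5455 mcg/hr
Concentration = 1 mg ÷ 176 mL = 0.005681818 mg/mL = 5.681818 mcg/mL
Rate = 444.5455 mcg/hr ÷ 5.681818 mcg/mL = 78.24 mL/hr
Volume infused = 78.24 mL/hr × 0.4 hr = 31.296 mL
Volume remaining = 176 − 31.296 = 144.704 mL
Drug remaining = 144.704 mL × 5.681818 mcg/mL = 822.1818 mcg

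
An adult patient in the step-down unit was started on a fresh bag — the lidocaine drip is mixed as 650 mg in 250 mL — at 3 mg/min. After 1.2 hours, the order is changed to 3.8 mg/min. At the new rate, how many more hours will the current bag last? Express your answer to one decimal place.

Initial rate:
3 mg/min × 60 min/hr = 180 mg/hr
Concentration = 650 mg ÷ 250 mL = 2.6 mg/mL
Rate = 180 mg/hr ÷ 2.6 mg/mL = 69.23077 mL/hr
Volume infused so far = 69.23077 mL/hr × 1.2 hr = 83.07692 mL
Volume remaining = 250 − 83.07692 = 166.9231 mL
New rate:
3.8 mg/min × 60 min/hr = 228 mg/hr
Rate = 228 mg/hr ÷ 2.6 mg/mL = 87.69231 mL/hr
Time remaining = 166.9231 mL ÷ 87.69231 mL/hr = 1.903509 hr

1.9 hours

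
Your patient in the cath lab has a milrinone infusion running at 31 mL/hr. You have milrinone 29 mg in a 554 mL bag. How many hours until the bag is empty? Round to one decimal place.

17.9 hours

Duration = 554 mL ÷ 31 mL/hr = 17.87097 hr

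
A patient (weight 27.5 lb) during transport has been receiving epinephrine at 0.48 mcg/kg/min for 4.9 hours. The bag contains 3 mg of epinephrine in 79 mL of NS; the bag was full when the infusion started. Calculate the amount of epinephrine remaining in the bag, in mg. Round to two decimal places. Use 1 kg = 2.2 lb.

Weight = 27.5 lb ÷ 2.2 lb/kg = 12.5 kg
Dose = 0.48 mcg/kg/min × 12.5 kg = 6 mcg/min
6 mcg/min × 60 min/hr = 360 mcg/hr
Concentration = 3 mg ÷ 79 mL = 0.03797468 mg/mL = 37.97468 mcg/mL
Rate = 360 mcg/hr ÷ 37.97468 mcg/mL = 9.48 mL/hr
Volume infused = 9.48 mL/hr × 4.9 hr = 46.452 mL
Volume remaining = 79 − 46.452 = 32.548 mL
Drug remaining = 32.548 mL × 37.97468 mcg/mL = 1236 mcg = 1.236 mg

1.24 mg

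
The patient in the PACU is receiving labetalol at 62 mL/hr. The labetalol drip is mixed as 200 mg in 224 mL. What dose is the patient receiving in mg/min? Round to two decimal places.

Concentration = 200 mg ÷ 224 mL = 0.8928571 mg/mL
Drug rate = 62 mL/hr × 0.8928571 mg/mL = 55.35714 mg/hr
55.35714 mg/hr ÷ 60 min/hr = 0.922619 mg/min

0.92 mg/min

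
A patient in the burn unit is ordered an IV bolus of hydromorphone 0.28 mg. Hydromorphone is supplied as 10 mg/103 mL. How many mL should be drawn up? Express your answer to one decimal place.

2.9 mL

Concentration = 10 mg ÷ 103 mL = 0.09708738 mg/mL
Volume = 0.28 mg ÷ 0.09708738 mg/mL = 2.884 mL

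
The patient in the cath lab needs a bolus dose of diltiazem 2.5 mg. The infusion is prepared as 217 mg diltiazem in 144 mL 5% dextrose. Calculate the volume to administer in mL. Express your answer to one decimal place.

Concentration = 217 mg ÷ 144 mL = 1.506944 mg/mL
Volume = 2.5 mg ÷ 1.506944 mg/mL = 1.658986 mL

1.7 mL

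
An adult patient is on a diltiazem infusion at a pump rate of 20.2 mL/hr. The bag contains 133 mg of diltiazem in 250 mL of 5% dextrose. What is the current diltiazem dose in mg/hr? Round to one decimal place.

Concentration = 133 mg ÷ 250 mL = 0.532 mg/mL
Drug rate = 20.2 mL/hr × 0.532 mg/mL = 10.7464 mg/hr

10.7 mg/hr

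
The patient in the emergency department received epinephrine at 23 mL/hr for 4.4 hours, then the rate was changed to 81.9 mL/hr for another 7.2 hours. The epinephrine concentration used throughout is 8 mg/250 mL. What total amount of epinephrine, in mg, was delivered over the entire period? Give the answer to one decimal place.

Concentration = 8 mg ÷ 250 mL = 0.032 mg/mL
Stage 1: 23 mL/hr × 4.4 hr = 101.2 mL → 101.2 mL × 0.032 mg/mL = 3.2384 mg
Stage 2: 81.9 mL/hr × 7.2 hr = 589.68 mL → 589.68 mL × 0.032 mg/mL = 18.86976 mg
Total = 3.2384 + 18.86976 = 22.10816 mg

22.1 mg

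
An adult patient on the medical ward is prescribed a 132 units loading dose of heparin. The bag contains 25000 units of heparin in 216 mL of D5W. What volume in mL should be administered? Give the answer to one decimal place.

1.1 mL

Concentration = 25000 units ÷ 216 mL = 115.7407 units/mL
Volume = 132 units ÷ 115.7407 units/mL = 1.14048 mL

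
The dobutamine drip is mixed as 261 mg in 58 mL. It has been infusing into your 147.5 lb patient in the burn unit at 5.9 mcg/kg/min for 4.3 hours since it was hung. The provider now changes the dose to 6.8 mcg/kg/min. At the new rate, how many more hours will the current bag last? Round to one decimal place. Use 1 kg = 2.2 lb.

5.8 hours

Initial rate:
Weight = 147.5 lb ÷ 2.2 lb/kg = 67.04545 kg
Dose = 5.9 mcg/kg/min × 67.04545 kg = 395.5682 mcg/min
395.5682 mcg/min × 60 min/hr = 23734.09 mcg/hr
Concentration = 261 mg ÷ 58 mL = 4.5 mg/mL = 4500 mcg/mL
Rate = 23734.09 mcg/hr ÷ 4500 mcg/mL = 5.274242 mL/hr
Volume infused so far = 5.274242 mL/hr × 4.3 hr = 22.67924 mL
Volume remaining = 58 − 22.67924 = 35.32076 mL
New rate:
Dose = 6.8 mcg/kg/min × 67.04545 kg = 455.9091 mcg/min
455.9091 mcg/min × 60 min/hr = 27354.55 mcg/hr
Rate = 27354.55 mcg/hr ÷ 4500 mcg/mL = 6.078788 mL/hr
Time remaining = 35.32076 mL ÷ 6.078788 mL/hr = 5.810494 hr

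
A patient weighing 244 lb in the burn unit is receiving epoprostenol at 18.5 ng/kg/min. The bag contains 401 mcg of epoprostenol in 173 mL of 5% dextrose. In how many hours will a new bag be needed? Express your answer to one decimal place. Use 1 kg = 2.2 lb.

Weight = 244 lb ÷ 2.2 lb/kg = 110.9091 kg
Dose = 18.5 ng/kg/min × 110.9091 kg = 2051.818 ng/min
2051.818 ng/min × 60 min/hr = 123109.1 ng/hr
Concentration = 401 mcg ÷ 173 mL = 2.317919 mcg/mL = 2317.919 ng/mL
Rate = 123109.1 ng/hr ÷ 2317.919 ng/mL = 53.1119 mL/hr
Duration = 173 mL ÷ 53.1119 mL/hr = 3.257274 hr

3.3 hours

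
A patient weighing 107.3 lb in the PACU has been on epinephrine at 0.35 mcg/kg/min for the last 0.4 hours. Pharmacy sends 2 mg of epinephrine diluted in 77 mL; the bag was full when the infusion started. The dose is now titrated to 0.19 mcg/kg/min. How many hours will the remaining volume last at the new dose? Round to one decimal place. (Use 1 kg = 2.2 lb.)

2.9 hours

Initial rate:
Weight = 107.3 lb ÷ 2.2 lb/kg = 48.77273 kg
Dose = 0.35 mcg/kg/min × 48.77273 kg = 17.07045 mcg/min
17.07045 mcg/min × 60 min/hr = 1024.227 mcg/hr
Concentration = 2 mg ÷ 77 mL = 0.02597403 mg/mL = 25.97403 mcg/mL
Rate = 1024.227 mcg/hr ÷ 25.97403 mcg/mL = 39.43275 mL/hr
Volume infused so far = 39.43275 mL/hr × 0.4 hr = 15.7731 mL
Volume remaining = 77 − 15.7731 = 61.2269 mL
New rate:
Dose = 0.19 mcg/kg/min × 48.77273 kg = 9.266818 mcg/min
9.266818 mcg/min × 60 min/hr = 556.0091 mcg/hr
Rate = 556.0091 mcg/hr ÷ 25.97403 mcg/mL = 21.40635 mL/hr
Time remaining = 61.2269 mL ÷ 21.40635 mL/hr = 2.860221 hr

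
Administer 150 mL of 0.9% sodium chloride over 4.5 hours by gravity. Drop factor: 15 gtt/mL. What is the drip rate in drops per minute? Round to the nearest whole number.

150 mL ÷ (4.5 hr × 60 = 270 min) = 0.5555556 mL/min
0.5555556 mL/min × 15 gtt/mL = 8.333333 gtt/min

8 gtt/min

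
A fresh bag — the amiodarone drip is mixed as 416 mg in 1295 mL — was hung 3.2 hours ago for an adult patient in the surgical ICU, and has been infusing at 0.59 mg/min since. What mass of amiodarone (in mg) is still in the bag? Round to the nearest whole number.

0.59 mg/min × 60 min/hr = 35.4 mg/hr
Concentration = 416 mg ÷ 1295 mL = 0.3212355 mg/mL
Rate = 35.4 mg/hr ÷ 0.3212355 mg/mL = 110.1995 mL/hr
Volume infused = 110.1995 mL/hr × 3.2 hr = 352.6385 mL
Volume remaining = 1295 − 352.6385 = 942.3615 mL
Drug remaining = 942.3615 mL × 0.3212355 mg/mL = 302.72 mg

303 mg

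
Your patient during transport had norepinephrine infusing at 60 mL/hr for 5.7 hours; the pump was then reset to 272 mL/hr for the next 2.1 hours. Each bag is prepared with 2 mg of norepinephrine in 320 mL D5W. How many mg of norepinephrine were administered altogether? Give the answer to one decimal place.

5.7 mg

Concentration = 2 mg ÷ 320 mL = 0.00625 mg/mL
Stage 1: 60 mL/hr × 5.7 hr = 342 mL → 342 mL × 0.00625 mg/mL = 2.1375 mg
Stage 2: 272 mL/hr × 2.1 hr = 571.2 mL → 571.2 mL × 0.00625 mg/mL = 3.57 mg
Total = 2.1375 + 3.57 = 5.7075 mg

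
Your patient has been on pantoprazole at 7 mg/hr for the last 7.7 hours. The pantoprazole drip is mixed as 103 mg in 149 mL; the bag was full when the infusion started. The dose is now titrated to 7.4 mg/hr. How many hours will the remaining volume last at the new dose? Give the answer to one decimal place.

Initial rate:
Concentration = 103 mg ÷ 149 mL = 0.6912752 mg/mL
Rate = 7 mg/hr ÷ 0.6912752 mg/mL = 10.12621 mL/hr
Volume infused so far = 10.12621 mL/hr × 7.7 hr = 77.97184 mL
Volume remaining = 149 − 77.97184 = 71.02816 mL
New rate:
Rate = 7.4 mg/hr ÷ 0.6912752 mg/mL = 10.70485 mL/hr
Time remaining = 71.02816 mL ÷ 10.70485 mL/hr = 6.635135 hr

6.6 hours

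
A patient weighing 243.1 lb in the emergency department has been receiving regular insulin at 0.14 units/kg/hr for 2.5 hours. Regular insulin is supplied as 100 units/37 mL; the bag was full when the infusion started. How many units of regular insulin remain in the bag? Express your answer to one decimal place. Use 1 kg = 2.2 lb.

Weight = 243.1 lb ÷ 2.2 lb/kg = 110.5 kg
Dose = 0.14 units/kg/hr × 110.5 kg = 15.47 units/hr
Concentration = 100 units ÷ 37 mL = 2.702703 units/mL
Rate = 15.47 units/hr ÷ 2.702703 units/mL = 5.7239 mL/hr
Volume infused = 5.7239 mL/hr × 2.5 hr = 14.30975 mL
Volume remaining = 37 − 14.30975 = 22.69025 mL
Drug remaining = 22.69025 mL × 2.702703 units/mL = 61.325 units

61.3 units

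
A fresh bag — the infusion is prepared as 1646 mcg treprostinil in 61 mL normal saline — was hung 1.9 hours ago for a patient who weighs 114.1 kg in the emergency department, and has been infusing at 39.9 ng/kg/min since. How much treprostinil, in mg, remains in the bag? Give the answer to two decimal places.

1.13 mg

Dose = 39.9 ng/kg/min × 114.1 kg = 4552.59 ng/min
4552.59 ng/min × 60 min/hr = 273155.4 ng/hr
Concentration = 1646 mcg ÷ 61 mL = 26.98361 mcg/mL = 26983.61 ng/mL
Rate = 273155.4 ng/hr ÷ 26983.61 ng/mL = 10.12301 mL/hr
Volume infused = 10.12301 mL/hr × 1.9 hr = 19.23372 mL
Volume remaining = 61 − 19.23372 = 41.76628 mL
Drug remaining = 41.76628 mL × 26983.61 ng/mL = 1127005 ng = 1.127005 mg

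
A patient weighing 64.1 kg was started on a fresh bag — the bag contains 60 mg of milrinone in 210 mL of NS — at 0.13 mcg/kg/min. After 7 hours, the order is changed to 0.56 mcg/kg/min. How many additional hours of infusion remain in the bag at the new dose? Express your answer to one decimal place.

Initial rate:
Dose = 0.13 mcg/kg/min × 64.1 kg = 8.333 mcg/min
8.333 mcg/min × 60 min/hr = 499.98 mcg/hr
Concentration = 60 mg ÷ 210 mL = 0.2857143 mg/mL = 285.7143 mcg/mL
Rate = 499.98 mcg/hr ÷ 285.7143 mcg/mL = 1.74993 mL/hr
Volume infused so far = 1.74993 mL/hr × 7 hr = 12.24951 mL
Volume remaining = 210 − 12.24951 = 197.7505 mL
New rate:
Dose = 0.56 mcg/kg/min × 64.1 kg = 35.896 mcg/min
35.896 mcg/min × 60 min/hr = 2153.76 mcg/hr
Rate = 2153.76 mcg/hr ÷ 285.7143 mcg/mL = 7.53816 mL/hr
Time remaining = 197.7505 mL ÷ 7.53816 mL/hr = 26.23326 hr

26.2 hours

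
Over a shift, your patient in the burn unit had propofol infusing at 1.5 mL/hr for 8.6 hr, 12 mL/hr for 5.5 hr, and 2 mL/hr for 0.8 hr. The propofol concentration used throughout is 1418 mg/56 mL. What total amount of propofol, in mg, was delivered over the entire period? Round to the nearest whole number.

2038 mg

Concentration = 1418 mg ÷ 56 mL = 25.32143 mg/mL
Stage 1: 1.5 mL/hr × 8.6 hr = 12.9 mL → 12.9 mL × 25.32143 mg/mL = 326.6464 mg
Stage 2: 12 mL/hr × 5.5 hr = 66 mL → 66 mL × 25.32143 mg/mL = 1671.214 mg
Stage 3: 2 mL/hr × 0.8 hr = 1.6 mL → 1.6 mL × 25.32143 mg/mL = 40.51429 mg
Total = 326.6464 + 1671.214 + 40.51429 = 2038.375 mg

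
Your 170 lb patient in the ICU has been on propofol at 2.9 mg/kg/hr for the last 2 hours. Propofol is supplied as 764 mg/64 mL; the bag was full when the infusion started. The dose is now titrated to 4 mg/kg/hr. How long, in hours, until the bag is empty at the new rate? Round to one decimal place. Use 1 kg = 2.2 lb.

Initial rate:
Weight = 170 lb ÷ 2.2 lb/kg = 77.27273 kg
Dose = 2.9 mg/kg/hr × 77.27273 kg = 224.0909 mg/hr
Concentration = 764 mg ÷ 64 mL = 11.9375 mg/mL
Rate = 224.0909 mg/hr ÷ 11.9375 mg/mL = 18.77201 mL/hr
Volume infused so far = 18.77201 mL/hr × 2 hr = 37.54403 mL
Volume remaining = 64 − 37.54403 = 26.45597 mL
New rate:
Dose = 4 mg/kg/hr × 77.27273 kg = 309.0909 mg/hr
Rate = 309.0909 mg/hr ÷ 11.9375 mg/mL = 25.89243 mL/hr
Time remaining = 26.45597 mL ÷ 25.89243 mL/hr = 1.021765 hr

1.0 hours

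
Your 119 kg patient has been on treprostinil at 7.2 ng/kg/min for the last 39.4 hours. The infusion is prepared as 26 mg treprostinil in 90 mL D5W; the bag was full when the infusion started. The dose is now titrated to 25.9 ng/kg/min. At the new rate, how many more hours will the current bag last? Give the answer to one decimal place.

129.6 hours

Initial rate:
Dose = 7.2 ng/kg/min × 119 kg = 856.8 ng/min
856.8 ng/min × 60 min/hr = 51408 ng/hr
Concentration = 26 mg ÷ 90 mL = 0.2888889 mg/mL = 288888.9 ng/mL
Rate = 51408 ng/hr ÷ 288888.9 ng/mL = 0.1779508 mL/hr
Volume infused so far = 0.1779508 mL/hr × 39.4 hr = 7.01126 mL
Volume remaining = 90 − 7.01126 = 82.98874 mL
New rate:
Dose = 25.9 ng/kg/min × 119 kg = 3082.1 ng/min
3082.1 ng/min × 60 min/hr = 184926 ng/hr
Rate = 184926 ng/hr ÷ 288888.9 ng/mL = 0.6401285 mL/hr
Time remaining = 82.98874 mL ÷ 0.6401285 mL/hr = 129.6439 hr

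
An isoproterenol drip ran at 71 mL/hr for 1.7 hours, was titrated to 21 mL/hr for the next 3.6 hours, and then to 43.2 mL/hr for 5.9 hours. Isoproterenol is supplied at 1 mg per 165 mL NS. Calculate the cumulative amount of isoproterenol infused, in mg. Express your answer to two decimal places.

2.73 mg

Concentration = 1 mg ÷ 165 mL = 0.006060606 mg/mL
Stage 1: 71 mL/hr × 1.7 hr = 120.7 mL → 120.7 mL × 0.006060606 mg/mL = 0.7315152 mg
Stage 2: 21 mL/hr × 3.6 hr = 75.6 mL → 75.6 mL × 0.006060606 mg/mL = 0.4581818 mg
Stage 3: 43.2 mL/hr × 5.9 hr = 254.88 mL → 254.88 mL × 0.006060606 mg/mL = 1.544727 mg
Total = 0.7315152 + 0.4581818 + 1.544727 = 2.734424 mg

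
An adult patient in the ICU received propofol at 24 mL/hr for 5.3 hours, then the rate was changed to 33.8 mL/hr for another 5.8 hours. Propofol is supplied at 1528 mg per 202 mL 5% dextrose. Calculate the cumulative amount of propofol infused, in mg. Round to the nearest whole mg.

Concentration = 1528 mg ÷ 202 mL = 7.564356 mg/mL
Stage 1: 24 mL/hr × 5.3 hr = 127.2 mL → 127.2 mL × 7.564356 mg/mL = 962.1861 mg
Stage 2: 33.8 mL/hr × 5.8 hr = 196.04 mL → 196.04 mL × 7.564356 mg/mL = 1482.916 mg
Total = 962.1861 + 1482.916 = 2445.103 mg

2445 mg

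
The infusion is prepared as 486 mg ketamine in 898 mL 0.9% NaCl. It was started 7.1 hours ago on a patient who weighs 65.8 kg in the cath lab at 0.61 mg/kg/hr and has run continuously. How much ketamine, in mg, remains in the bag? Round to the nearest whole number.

201 mg

Dose = 0.61 mg/kg/hr × 65.8 kg = 40.138 mg/hr
Concentration = 486 mg ÷ 898 mL = 0.5412027 mg/mL
Rate = 40.138 mg/hr ÷ 0.5412027 mg/mL = 74.16445 mL/hr
Volume infused = 74.16445 mL/hr × 7.1 hr = 526.5676 mL
Volume remaining = 898 − 526.5676 = 371.4324 mL
Drug remaining = 371.4324 mL × 0.5412027 mg/mL = 201.0202 mg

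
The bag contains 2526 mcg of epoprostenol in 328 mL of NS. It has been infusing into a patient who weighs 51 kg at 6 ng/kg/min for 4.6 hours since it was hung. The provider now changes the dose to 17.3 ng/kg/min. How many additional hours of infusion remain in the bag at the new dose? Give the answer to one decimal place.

Initial rate:
Dose = 6 ng/kg/min × 51 kg = 306 ng/min
306 ng/min × 60 min/hr = 18360 ng/hr
Concentration = 2526 mcg ÷ 328 mL = 7.70122 mcg/mL = 7701.22 ng/mL
Rate = 18360 ng/hr ÷ 7701.22 ng/mL = 2.384038 mL/hr
Volume infused so far = 2.384038 mL/hr × 4.6 hr = 10.96657 mL
Volume remaining = 328 − 10.96657 = 317.0334 mL
New rate:
Dose = 17.3 ng/kg/min × 51 kg = 882.3 ng/min
882.3 ng/min × 60 min/hr = 52938 ng/hr
Rate = 52938 ng/hr ÷ 7701.22 ng/mL = 6.873976 mL/hr
Time remaining = 317.0334 mL ÷ 6.873976 mL/hr = 46.12082 hr

46.1 hours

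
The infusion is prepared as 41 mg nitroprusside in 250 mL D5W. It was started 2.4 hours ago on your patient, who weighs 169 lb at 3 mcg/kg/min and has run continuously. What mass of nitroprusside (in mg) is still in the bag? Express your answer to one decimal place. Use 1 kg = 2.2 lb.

7.8 mg

Weight = 169 lb ÷ 2.2 lb/kg = 76.81818 kg
Dose = 3 mcg/kg/min × 76.81818 kg = 230.4545 mcg/min
230.4545 mcg/min × 60 min/hr = 13827.27 mcg/hr
Concentration = 41 mg ÷ 250 mL = 0.164 mg/mL = 164 mcg/mL
Rate = 13827.27 mcg/hr ÷ 164 mcg/mL = 84.31264 mL/hr
Volume infused = 84.31264 mL/hr × 2.4 hr = 202.3503 mL
Volume remaining = 250 − 202.3503 = 47.64967 mL
Drug remaining = 47.64967 mL × 164 mcg/mL = 7814.545 mcg = 7.814545 mg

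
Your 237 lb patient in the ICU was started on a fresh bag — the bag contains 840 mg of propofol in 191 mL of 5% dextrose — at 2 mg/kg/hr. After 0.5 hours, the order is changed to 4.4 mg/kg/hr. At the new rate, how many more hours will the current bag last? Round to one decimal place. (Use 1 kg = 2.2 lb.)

Initial rate:
Weight = 237 lb ÷ 2.2 lb/kg = 107.7273 kg
Dose = 2 mg/kg/hr × 107.7273 kg = 215.4545 mg/hr
Concentration = 840 mg ÷ 191 mL = 4.397906 mg/mL
Rate = 215.4545 mg/hr ÷ 4.397906 mg/mL = 48.99026 mL/hr
Volume infused so far = 48.99026 mL/hr × 0.5 hr = 24.49513 mL
Volume remaining = 191 − 24.49513 = 166.5049 mL
New rate:
Dose = 4.4 mg/kg/hr × 107.7273 kg = 474 mg/hr
Rate = 474 mg/hr ÷ 4.397906 mg/mL = 107.7786 mL/hr
Time remaining = 166.5049 mL ÷ 107.7786 mL/hr = 1.544879 hr

1.5 hours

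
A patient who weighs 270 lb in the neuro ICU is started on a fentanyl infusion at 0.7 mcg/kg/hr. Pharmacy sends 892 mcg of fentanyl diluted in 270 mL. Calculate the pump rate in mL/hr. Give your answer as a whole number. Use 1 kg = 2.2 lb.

26 mL/hr

Weight = 270 lb ÷ 2.2 lb/kg = 122.7273 kg
Dose = 0.7 mcg/kg/hr × 122.7273 kg = 85.90909 mcg/hr
Concentration = 892 mcg ÷ 270 mL = 3.303704 mcg/mL
Rate = 85.90909 mcg/hr ÷ 3.303704 mcg/mL = 26.00387 mL/hr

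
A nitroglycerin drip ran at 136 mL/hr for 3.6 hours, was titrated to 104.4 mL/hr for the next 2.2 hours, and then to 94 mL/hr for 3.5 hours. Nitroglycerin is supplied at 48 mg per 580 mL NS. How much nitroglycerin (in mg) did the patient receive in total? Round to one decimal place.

86.8 mg

Concentration = 48 mg ÷ 580 mL = 0.08275862 mg/mL
Stage 1: 136 mL/hr × 3.6 hr = 489.6 mL → 489.6 mL × 0.08275862 mg/mL = 40.51862 mg
Stage 2: 104.4 mL/hr × 2.2 hr = 229.68 mL → 229.68 mL × 0.08275862 mg/mL = 19.008 mg
Stage 3: 94 mL/hr × 3.5 hr = 329 mL → 329 mL × 0.08275862 mg/mL = 27.22759 mg
Total = 40.51862 + 19.008 + 27.22759 = 86.75421 mg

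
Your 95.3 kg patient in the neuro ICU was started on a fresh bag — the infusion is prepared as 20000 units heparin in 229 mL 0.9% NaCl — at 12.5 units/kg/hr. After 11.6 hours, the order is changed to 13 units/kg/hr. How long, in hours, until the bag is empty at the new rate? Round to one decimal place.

5.0 hours

Initial rate:
Dose = 12.5 units/kg/hr × 95.3 kg = 1191.25 units/hr
Concentration = 20000 units ÷ 229 mL = 87.33624 units/mL
Rate = 1191.25 units/hr ÷ 87.33624 units/mL = 13.63981 mL/hr
Volume infused so far = 13.63981 mL/hr × 11.6 hr = 158.2218 mL
Volume remaining = 229 − 158.2218 = 70.77818 mL
New rate:
Dose = 13 units/kg/hr × 95.3 kg = 1238.9 units/hr
Rate = 1238.9 units/hr ÷ 87.33624 units/mL = 14.1854 mL/hr
Time remaining = 70.77818 mL ÷ 14.1854 mL/hr = 4.989507 hr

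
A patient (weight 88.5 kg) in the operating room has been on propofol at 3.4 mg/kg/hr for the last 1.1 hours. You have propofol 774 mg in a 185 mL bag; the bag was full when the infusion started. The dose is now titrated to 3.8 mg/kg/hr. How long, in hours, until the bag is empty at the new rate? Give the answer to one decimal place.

Initial rate:
Dose = 3.4 mg/kg/hr × 88.5 kg = 300.9 mg/hr
Concentration = 774 mg ÷ 185 mL = 4.183784 mg/mL
Rate = 300.9 mg/hr ÷ 4.183784 mg/mL = 71.92054 mL/hr
Volume infused so far = 71.92054 mL/hr × 1.1 hr = 79.1126 mL
Volume remaining = 185 − 79.1126 = 105.8874 mL
New rate:
Dose = 3.8 mg/kg/hr × 88.5 kg = 336.3 mg/hr
Rate = 336.3 mg/hr ÷ 4.183784 mg/mL = 80.38178 mL/hr
Time remaining = 105.8874 mL ÷ 80.38178 mL/hr = 1.317306 hr

1.3 hours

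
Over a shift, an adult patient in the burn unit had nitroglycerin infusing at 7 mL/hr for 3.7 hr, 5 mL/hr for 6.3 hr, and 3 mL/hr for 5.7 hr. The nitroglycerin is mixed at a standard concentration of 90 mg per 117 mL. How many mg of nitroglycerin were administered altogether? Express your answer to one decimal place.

57.3 mg

Concentration = 90 mg ÷ 117 mL = 0.7692308 mg/mL
Stage 1: 7 mL/hr × 3.7 hr = 25.9 mL → 25.9 mL × 0.7692308 mg/mL = 19.92308 mg
Stage 2: 5 mL/hr × 6.3 hr = 31.5 mL → 31.5 mL × 0.7692308 mg/mL = 24.23077 mg
Stage 3: 3 mL/hr × 5.7 hr = 17.1 mL → 17.1 mL × 0.7692308 mg/mL = 13.15385 mg
Total = 19.92308 + 24.23077 + 13.15385 = 57.30769 mg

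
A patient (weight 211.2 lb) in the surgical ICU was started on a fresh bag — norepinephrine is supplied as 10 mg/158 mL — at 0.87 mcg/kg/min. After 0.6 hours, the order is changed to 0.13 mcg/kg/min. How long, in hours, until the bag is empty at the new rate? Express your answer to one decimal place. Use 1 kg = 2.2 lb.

9.3 hours

Initial rate:
Weight = 211.2 lb ÷ 2.2 lb/kg = 96 kg
Dose = 0.87 mcg/kg/min × 96 kg = 83.52 mcg/min
83.52 mcg/min × 60 min/hr = 5011.2 mcg/hr
Concentration = 10 mg ÷ 158 mL = 0.06329114 mg/mL = 63.29114 mcg/mL
Rate = 5011.2 mcg/hr ÷ 63.29114 mcg/mL = 79.17696 mL/hr
Volume infused so far = 79.17696 mL/hr × 0.6 hr = 47.50618 mL
Volume remaining = 158 − 47.50618 = 110.4938 mL
New rate:
Dose = 0.13 mcg/kg/min × 96 kg = 12.48 mcg/min
12.48 mcg/min × 60 min/hr = 748.8 mcg/hr
Rate = 748.8 mcg/hr ÷ 63.29114 mcg/mL = 11.83104 mL/hr
Time remaining = 110.4938 mL ÷ 11.83104 mL/hr = 9.339316 hr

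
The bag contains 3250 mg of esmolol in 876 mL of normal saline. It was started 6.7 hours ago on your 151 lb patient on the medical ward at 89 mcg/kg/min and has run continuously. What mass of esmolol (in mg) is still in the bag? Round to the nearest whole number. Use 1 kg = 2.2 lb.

Weight = 151 lb ÷ 2.2 lb/kg = 68.63636 kg
Dose = 89 mcg/kg/min × 68.63636 kg = 6108.636 mcg/min
6108.636 mcg/min × 60 min/hr = 366518.2 mcg/hr
Concentration = 3250 mg ÷ 876 mL = 3.710046 mg/mL = 3710.046 mcg/mL
Rate = 366518.2 mcg/hr ÷ 3710.046 mcg/mL = 98.79075 mL/hr
Volume infused = 98.79075 mL/hr × 6.7 hr = 661.898 mL
Volume remaining = 876 − 661.898 = 214.102 mL
Drug remaining = 214.102 mL × 3710.046 mcg/mL = 794328.2 mcg = 794.3282 mg

794 mg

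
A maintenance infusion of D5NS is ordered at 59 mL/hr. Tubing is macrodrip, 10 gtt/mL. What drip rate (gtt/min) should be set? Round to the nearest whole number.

59 mL/hr ÷ 60 min/hr = 0.9833333 mL/min
0.9833333 mL/min × 10 gtt/mL = 9.833333 gtt/min

10 gtt/min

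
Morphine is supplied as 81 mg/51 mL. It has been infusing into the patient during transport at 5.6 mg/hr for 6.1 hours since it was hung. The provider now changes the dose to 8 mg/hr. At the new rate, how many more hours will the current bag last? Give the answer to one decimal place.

Initial rate:
Concentration = 81 mg ÷ 51 mL = 1.588235 mg/mL
Rate = 5.6 mg/hr ÷ 1.588235 mg/mL = 3.525926 mL/hr
Volume infused so far = 3.525926 mL/hr × 6.1 hr = 21.50815 mL
Volume remaining = 51 − 21.50815 = 29.49185 mL
New rate:
Rate = 8 mg/hr ÷ 1.588235 mg/mL = 5.037037 mL/hr
Time remaining = 29.49185 mL ÷ 5.037037 mL/hr = 5.855 hr

5.9 hours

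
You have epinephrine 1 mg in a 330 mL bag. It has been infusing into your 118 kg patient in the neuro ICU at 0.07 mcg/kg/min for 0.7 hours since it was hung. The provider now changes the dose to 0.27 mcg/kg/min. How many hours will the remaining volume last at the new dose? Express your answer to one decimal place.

Initial rate:
Dose = 0.07 mcg/kg/min × 118 kg = 8.26 mcg/min
8.26 mcg/min × 60 min/hr = 495.6 mcg/hr
Concentration = 1 mg ÷ 330 mL = 0.003030303 mg/mL = 3.030303 mcg/mL
Rate = 495.6 mcg/hr ÷ 3.030303 mcg/mL = 163.548 mL/hr
Volume infused so far = 163.548 mL/hr × 0.7 hr = 114.4836 mL
Volume remaining = 330 − 114.4836 = 215.5164 mL
New rate:
Dose = 0.27 mcg/kg/min × 118 kg = 31.86 mcg/min
31.86 mcg/min × 60 min/hr = 1911.6 mcg/hr
Rate = 1911.6 mcg/hr ÷ 3.030303 mcg/mL = 630.828 mL/hr
Time remaining = 215.5164 mL ÷ 630.828 mL/hr = 0.3416405 hr

0.3 hours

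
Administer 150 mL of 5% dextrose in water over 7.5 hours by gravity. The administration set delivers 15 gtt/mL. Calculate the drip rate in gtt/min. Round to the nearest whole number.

150 mL ÷ (7.5 hr × 60 = 450 min) = 0.3333333 mL/min
0.3333333 mL/min × 15 gtt/mL = 5 gtt/min

5 gtt/min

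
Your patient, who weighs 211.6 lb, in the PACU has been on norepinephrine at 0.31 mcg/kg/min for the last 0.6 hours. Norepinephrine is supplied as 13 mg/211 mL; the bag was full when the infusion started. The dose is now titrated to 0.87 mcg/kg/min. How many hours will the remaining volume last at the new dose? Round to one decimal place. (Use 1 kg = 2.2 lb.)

2.4 hours

Initial rate:
Weight = 211.6 lb ÷ 2.2 lb/kg = 96.18182 kg
Dose = 0.31 mcg/kg/min × 96.18182 kg = 29.81636 mcg/min
29.81636 mcg/min × 60 min/hr = 1788.982 mcg/hr
Concentration = 13 mg ÷ 211 mL = 0.06161137 mg/mL = 61.61137 mcg/mL
Rate = 1788.982 mcg/hr ÷ 61.61137 mcg/mL = 29.03655 mL/hr
Volume infused so far = 29.03655 mL/hr × 0.6 hr = 17.42193 mL
Volume remaining = 211 − 17.42193 = 193.5781 mL
New rate:
Dose = 0.87 mcg/kg/min × 96.18182 kg = 83.67818 mcg/min
83.67818 mcg/min × 60 min/hr = 5020.691 mcg/hr
Rate = 5020.691 mcg/hr ÷ 61.61137 mcg/mL = 81.48968 mL/hr
Time remaining = 193.5781 mL ÷ 81.48968 mL/hr = 2.375492 hr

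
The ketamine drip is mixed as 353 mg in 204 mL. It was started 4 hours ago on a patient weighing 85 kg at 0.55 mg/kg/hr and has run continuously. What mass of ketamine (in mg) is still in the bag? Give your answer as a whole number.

Dose = 0.55 mg/kg/hr × 85 kg = 46.75 mg/hr
Concentration = 353 mg ÷ 204 mL = 1.730392 mg/mL
Rate = 46.75 mg/hr ÷ 1.730392 mg/mL = 27.017 mL/hr
Volume infused = 27.017 mL/hr × 4 hr = 108.068 mL
Volume remaining = 204 − 108.068 = 95.93201 mL
Drug remaining = 95.93201 mL × 1.730392 mg/mL = 166 mg

166 mg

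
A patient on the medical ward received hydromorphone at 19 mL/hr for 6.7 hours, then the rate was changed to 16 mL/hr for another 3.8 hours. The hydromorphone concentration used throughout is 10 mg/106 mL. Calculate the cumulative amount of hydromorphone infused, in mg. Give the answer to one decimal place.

Concentration = 10 mg ÷ 106 mL = 0.09433962 mg/mL
Stage 1: 19 mL/hr × 6.7 hr = 127.3 mL → 127.3 mL × 0.09433962 mg/mL = 12.00943 mg
Stage 2: 16 mL/hr × 3.8 hr = 60.8 mL → 60.8 mL × 0.09433962 mg/mL = 5.735849 mg
Total = 12.00943 + 5.735849 = 17.74528 mg

17.7 mg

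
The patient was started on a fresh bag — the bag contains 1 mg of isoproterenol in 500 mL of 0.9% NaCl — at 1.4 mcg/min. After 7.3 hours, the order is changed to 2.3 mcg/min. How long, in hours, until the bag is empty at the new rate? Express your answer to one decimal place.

Initial rate:
1.4 mcg/min × 60 min/hr = 84 mcg/hr
Concentration = 1 mg ÷ 500 mL = 0.002 mg/mL = 2 mcg/mL
Rate = 84 mcg/hr ÷ 2 mcg/mL = 42 mL/hr
Volume infused so far = 42 mL/hr × 7.3 hr = 306.6 mL
Volume remaining = 500 − 306.6 = 193.4 mL
New rate:
2.3 mcg/min × 60 min/hr = 138 mcg/hr
Rate = 138 mcg/hr ÷ 2 mcg/mL = 69 mL/hr
Time remaining = 193.4 mL ÷ 69 mL/hr = 2.802899 hr

2.8 hours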